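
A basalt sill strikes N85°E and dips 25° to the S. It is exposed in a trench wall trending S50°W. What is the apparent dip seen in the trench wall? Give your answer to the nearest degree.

The section lies 35° from the strike.
tan α = tan 25° × sin 35° = 0.4663 × 0.5736 = 0.2675
apparent dip = arctan 0.2675 = 14.97°

15°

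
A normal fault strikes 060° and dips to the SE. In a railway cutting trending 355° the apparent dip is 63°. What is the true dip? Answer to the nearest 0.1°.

The section is 65° from the strike.
tan δ = tan α / sin β = tan 63° / sin 65° = 1.9626 / 0.9063 = 2.1655
δ = arctan(2.1655) = 65.21°

65.2°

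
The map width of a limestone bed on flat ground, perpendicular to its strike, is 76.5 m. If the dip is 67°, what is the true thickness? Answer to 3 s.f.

True thickness t = w · sin(dip) = 76.5 × sin 67°
t = 76.5 × 0.9205 = 70.419 m

70.4 m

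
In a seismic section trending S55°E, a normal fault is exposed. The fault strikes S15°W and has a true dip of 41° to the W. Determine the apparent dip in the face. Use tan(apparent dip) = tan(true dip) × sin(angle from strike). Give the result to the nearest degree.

Angle between strike (S15°W) and section (S55°E): β = 70°.
tan(apparent dip) = tan 41° · sin 70° = 0.8169
apparent dip = arctan 0.8169 = 39.24°

39°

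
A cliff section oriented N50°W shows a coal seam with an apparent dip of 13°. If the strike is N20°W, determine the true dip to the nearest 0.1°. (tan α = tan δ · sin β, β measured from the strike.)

24.8°

The section is 30° from the strike.
tan δ = tan α / sin β = tan 13° / sin 30° = 0.2309 / 0.5000 = 0.4617
δ = arctan(0.4617) = 24.78°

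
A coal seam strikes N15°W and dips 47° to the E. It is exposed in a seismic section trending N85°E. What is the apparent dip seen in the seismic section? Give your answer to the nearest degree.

47°

The section lies 80° from the strike.
tan α = tan 47° × sin 80° = 1.0724 × 0.9848 = 1.0561
apparent dip = arctan 1.0561 = 46.56°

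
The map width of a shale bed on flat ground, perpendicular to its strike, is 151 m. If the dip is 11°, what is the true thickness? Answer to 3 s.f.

True thickness t = w · sin(dip) = 151 × sin 11°
t = 151 × 0.1908 = 28.812 m

28.8 m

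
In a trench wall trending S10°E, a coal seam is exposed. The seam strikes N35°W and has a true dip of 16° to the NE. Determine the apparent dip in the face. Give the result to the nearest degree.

7°

The section lies 25° from the strike.
tan(apparent dip) = tan 16° · sin 25° = 0.1212
apparent dip = arctan 0.1212 = 6.91°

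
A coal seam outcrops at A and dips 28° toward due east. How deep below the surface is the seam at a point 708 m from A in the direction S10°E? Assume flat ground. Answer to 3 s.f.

65.4 m

The hole lies 80° from the dip direction, so the down-dip offset is 708 × cos 80° = 122.94 m.
Depth = down-dip offset × tan(dip) = 122.94 × tan 28° = 122.94 × 0.5317
Depth = 65.37 m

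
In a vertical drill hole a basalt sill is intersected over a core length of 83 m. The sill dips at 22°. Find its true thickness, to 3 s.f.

True thickness t = h · cos(dip) = 83 × cos 22°
t = 83 × 0.9272 = 76.956 m

77.0 m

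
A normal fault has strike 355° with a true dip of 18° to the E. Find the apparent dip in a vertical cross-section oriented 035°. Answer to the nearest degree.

The section lies 40° from the strike.
tan α = tan 18° × sin 40° = 0.3249 × 0.6428 = 0.2089
α = arctan(0.2089) = 11.80°

12°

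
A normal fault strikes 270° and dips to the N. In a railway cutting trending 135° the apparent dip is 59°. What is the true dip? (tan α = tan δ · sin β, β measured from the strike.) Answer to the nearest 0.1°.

67.0°

The section is 45° from the strike.
tan δ = tan α / sin β = tan 59° / sin 45° = 1.6643 / 0.7071 = 2.3536
δ = arctan(2.3536) = 66.98°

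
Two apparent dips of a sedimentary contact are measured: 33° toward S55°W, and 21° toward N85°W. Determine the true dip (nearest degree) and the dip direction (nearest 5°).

true dip 34°, dip direction 220°

Represent each trace as a vector plunging at its apparent dip toward its trend (east-north-up frame): v₁ = (-0.687, -0.481, -0.545), v₂ = (-0.930, 0.081, -0.358).
Cross product v₁ × v₂ gives the pole to the plane: n ∝ (-0.217, -0.260, 0.503).
True dip = arccos(n_z / |n|) = arccos(0.8296) = 33.9°.
Dip direction = atan2(-0.217, -0.260) = 220° (azimuth of n's horizontal projection).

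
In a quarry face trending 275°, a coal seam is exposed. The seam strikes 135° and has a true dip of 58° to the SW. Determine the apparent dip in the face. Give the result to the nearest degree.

46°

The section lies 40° from the strike.
tan(apparent dip) = tan 58° · sin 40° = 1.0287
α = arctan(1.0287) = 45.81°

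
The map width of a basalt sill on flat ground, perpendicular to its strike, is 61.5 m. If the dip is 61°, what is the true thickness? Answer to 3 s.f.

True thickness t = w · sin(dip) = 61.5 × sin 61°
t = 61.5 × 0.8746 = 53.789 m

53.8 m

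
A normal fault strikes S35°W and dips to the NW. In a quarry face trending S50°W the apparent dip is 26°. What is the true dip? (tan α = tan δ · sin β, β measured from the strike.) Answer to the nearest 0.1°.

β = acute angle between strike S35°W and section S50°W = 15°.
tan(true dip) = tan 26° / sin 15° = 1.8845
true dip = arctan 1.8845 = 62.05°

62.0°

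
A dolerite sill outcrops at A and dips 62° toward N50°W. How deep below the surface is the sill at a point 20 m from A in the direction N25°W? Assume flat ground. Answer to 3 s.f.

The hole lies 25° from the dip direction, so the down-dip offset is 20 × cos 25° = 18.13 m.
Depth = down-dip offset × tan(dip) = 18.13 × tan 62° = 18.13 × 1.8807
Depth = 34.09 m

34.1 m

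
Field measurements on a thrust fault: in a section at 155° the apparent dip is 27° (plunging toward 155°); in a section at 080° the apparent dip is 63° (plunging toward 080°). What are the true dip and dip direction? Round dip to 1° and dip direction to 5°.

true dip 63°, dip direction 080°

Represent each trace as a vector plunging at its apparent dip toward its trend (east-north-up frame): v₁ = (0.377, -0.808, -0.454), v₂ = (0.447, 0.079, -0.891).
Cross product v₁ × v₂ gives the pole to the plane: n ∝ (0.755, 0.133, 0.391).
Dip δ = arctan(|n_h|/n_z) = arctan(0.767/0.391) = 63.0°.
The horizontal component of n points toward azimuth atan2(n_x, n_y) = 80°, the dip direction.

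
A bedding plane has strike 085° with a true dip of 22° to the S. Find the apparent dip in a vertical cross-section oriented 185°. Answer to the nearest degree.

The strike is 085° and the section trends 185°; the acute angle between them is β = 80°.
tan α = tan 22° × sin 80° = 0.4040 × 0.9848 = 0.3979
apparent dip = arctan 0.3979 = 21.70°

22°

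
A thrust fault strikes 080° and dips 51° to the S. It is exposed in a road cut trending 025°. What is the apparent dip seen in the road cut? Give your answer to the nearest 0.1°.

45.3°

The section lies 55° from the strike.
tan(apparent dip) = tan 51° · sin 55° = 1.0116
apparent dip = arctan 1.0116 = 45.33°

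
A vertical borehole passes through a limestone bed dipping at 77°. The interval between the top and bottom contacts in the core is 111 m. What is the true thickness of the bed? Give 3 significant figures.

25.0 m

True thickness t = h · cos(dip) = 111 × cos 77°
t = 111 × 0.2250 = 24.970 m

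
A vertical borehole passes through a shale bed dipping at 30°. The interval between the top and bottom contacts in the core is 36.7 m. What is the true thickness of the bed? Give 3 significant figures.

31.8 m

True thickness t = h · cos(dip) = 36.7 × cos 30°
t = 36.7 × 0.8660 = 31.783 m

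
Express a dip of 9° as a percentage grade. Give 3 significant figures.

grade % = 100 × tan 9° = 100 × 0.1584

15.8%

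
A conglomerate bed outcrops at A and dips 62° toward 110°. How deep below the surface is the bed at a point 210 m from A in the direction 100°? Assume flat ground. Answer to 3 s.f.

The hole lies 10° from the dip direction, so the down-dip offset is 210 × cos 10° = 206.81 m.
Depth = down-dip offset × tan(dip) = 206.81 × tan 62° = 206.81 × 1.8807
Depth = 388.95 m

389 m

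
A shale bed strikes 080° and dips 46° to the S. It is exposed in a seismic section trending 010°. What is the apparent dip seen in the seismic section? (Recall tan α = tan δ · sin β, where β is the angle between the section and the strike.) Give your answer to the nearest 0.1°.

The section lies 70° from the strike.
tan α = tan 46° × sin 70° = 1.0355 × 0.9397 = 0.9731
α = arctan(0.9731) = 44.22°

44.2°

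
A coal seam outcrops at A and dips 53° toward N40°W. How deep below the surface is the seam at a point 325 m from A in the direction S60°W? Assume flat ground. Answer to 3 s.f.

74.9 m

The hole lies 80° from the dip direction, so the down-dip offset is 325 × cos 80° = 56.44 m.
Depth = down-dip offset × tan(dip) = 56.44 × tan 53° = 56.44 × 1.3270
Depth = 74.89 m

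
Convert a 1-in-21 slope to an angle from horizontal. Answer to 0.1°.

2.7°

tan θ = 1/21 = 0.0476
θ = arctan(0.0476) = 2.73°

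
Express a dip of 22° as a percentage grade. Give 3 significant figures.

40.4%

grade % = 100 × tan 22° = 100 × 0.4040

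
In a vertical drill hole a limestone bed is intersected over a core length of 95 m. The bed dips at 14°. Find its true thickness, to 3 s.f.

92.2 m

True thickness t = h · cos(dip) = 95 × cos 14°
t = 95 × 0.9703 = 92.178 m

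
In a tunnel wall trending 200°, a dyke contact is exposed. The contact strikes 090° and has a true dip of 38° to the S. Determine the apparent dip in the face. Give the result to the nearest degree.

36°

Angle between strike (090°) and section (200°): β = 70°.
tan α = tan 38° × sin 70° = 0.7813 × 0.9397 = 0.7342
apparent dip = arctan 0.7342 = 36.28°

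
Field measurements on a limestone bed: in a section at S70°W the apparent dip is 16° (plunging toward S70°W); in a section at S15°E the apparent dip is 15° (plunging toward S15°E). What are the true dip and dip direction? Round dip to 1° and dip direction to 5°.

Each apparent-dip line lies in the plane. As unit vectors (x east, y north, z up), v₁ plunges 16°→S70°W and v₂ plunges 15°→S15°E.
n = v₁ × v₂ = (-0.172, -0.303, 0.925) (taken with n_z > 0).
tan δ = √(n_x²+n_y²)/n_z = 0.348/0.925, so δ = 20.6°.
The horizontal component of n points toward azimuth atan2(n_x, n_y) = 210°, the dip direction.

true dip 21°, dip direction 210°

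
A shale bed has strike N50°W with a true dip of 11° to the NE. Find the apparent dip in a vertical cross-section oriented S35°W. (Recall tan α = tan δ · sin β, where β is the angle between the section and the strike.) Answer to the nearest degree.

11°

Angle between strike (N50°W) and section (S35°W): β = 85°.
tan α = tan 11° × sin 85° = 0.1944 × 0.9962 = 0.1936
α = arctan(0.1936) = 10.96°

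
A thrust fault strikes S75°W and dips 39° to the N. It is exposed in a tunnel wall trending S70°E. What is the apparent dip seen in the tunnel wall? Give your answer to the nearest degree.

Angle between strike (S75°W) and section (S70°E): β = 35°.
tan α = tan 39° × sin 35° = 0.8098 × 0.5736 = 0.4645
α = arctan(0.4645) = 24.91°

25°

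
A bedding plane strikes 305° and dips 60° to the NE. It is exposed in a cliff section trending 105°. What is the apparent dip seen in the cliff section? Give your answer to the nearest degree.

The strike is 305° and the section trends 105°; the acute angle between them is β = 20°.
tan α = tan 60° × sin 20° = 1.7321 × 0.3420 = 0.5924
α = arctan(0.5924) = 30.64°

31°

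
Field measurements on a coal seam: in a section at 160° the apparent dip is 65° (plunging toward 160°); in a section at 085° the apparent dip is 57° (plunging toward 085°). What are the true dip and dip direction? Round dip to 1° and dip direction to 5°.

Represent each trace as a vector plunging at its apparent dip toward its trend (east-north-up frame): v₁ = (0.145, -0.397, -0.906), v₂ = (0.543, 0.047, -0.839).
n = v₁ × v₂ = (0.376, -0.371, 0.222) (taken with n_z > 0).
tan δ = √(n_x²+n_y²)/n_z = 0.528/0.222, so δ = 67.2°.
The horizontal component of n points toward azimuth atan2(n_x, n_y) = 135°, the dip direction.

true dip 67°, dip direction 135°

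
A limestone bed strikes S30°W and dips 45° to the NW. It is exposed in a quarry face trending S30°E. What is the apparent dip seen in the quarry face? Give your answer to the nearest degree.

The section lies 60° from the strike.
tan α = tan 45° × sin 60° = 1.0000 × 0.8660 = 0.8660
apparent dip = arctan 0.8660 = 40.89°

41°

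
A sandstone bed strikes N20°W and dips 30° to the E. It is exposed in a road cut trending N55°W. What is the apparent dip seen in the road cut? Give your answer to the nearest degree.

18°

Angle between strike (N20°W) and section (N55°W): β = 35°.
tan α = tan 30° × sin 35° = 0.5774 × 0.5736 = 0.3312
α = arctan(0.3312) = 18.32°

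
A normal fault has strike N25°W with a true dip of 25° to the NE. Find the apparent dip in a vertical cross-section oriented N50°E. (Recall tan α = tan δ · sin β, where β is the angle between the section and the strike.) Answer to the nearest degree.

Angle between strike (N25°W) and section (N50°E): β = 75°.
tan(apparent dip) = tan 25° · sin 75° = 0.4504
α = arctan(0.4504) = 24.25°

24°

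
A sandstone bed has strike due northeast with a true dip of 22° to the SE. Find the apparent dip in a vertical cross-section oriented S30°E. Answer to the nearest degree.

Angle between strike (due northeast) and section (S30°E): β = 75°.
tan(apparent dip) = tan 22° · sin 75° = 0.3903
α = arctan(0.3903) = 21.32°

21°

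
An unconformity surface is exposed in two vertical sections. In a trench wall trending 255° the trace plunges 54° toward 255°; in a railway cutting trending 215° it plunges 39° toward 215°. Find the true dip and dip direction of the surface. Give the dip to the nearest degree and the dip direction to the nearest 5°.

true dip 55°, dip direction 270°

Represent each trace as a vector plunging at its apparent dip toward its trend (east-north-up frame): v₁ = (-0.568, -0.152, -0.809), v₂ = (-0.446, -0.637, -0.629).
Cross product v₁ × v₂ gives the pole to the plane: n ∝ (-0.419, 0.003, 0.294).
tan δ = √(n_x²+n_y²)/n_z = 0.419/0.294, so δ = 55.0°.
The horizontal component of n points toward azimuth atan2(n_x, n_y) = 270°, the dip direction.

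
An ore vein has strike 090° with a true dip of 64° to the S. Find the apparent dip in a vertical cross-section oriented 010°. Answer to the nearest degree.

The section lies 80° from the strike.
tan α = tan 64° × sin 80° = 2.0503 × 0.9848 = 2.0192
α = arctan(2.0192) = 63.65°

64°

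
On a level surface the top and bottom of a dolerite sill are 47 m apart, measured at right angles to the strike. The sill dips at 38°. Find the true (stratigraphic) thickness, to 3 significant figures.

28.9 m

True thickness t = w · sin(dip) = 47 × sin 38°
t = 47 × 0.6157 = 28.936 m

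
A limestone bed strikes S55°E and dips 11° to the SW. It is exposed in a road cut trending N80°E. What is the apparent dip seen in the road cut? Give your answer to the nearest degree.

8°

The strike is S55°E and the section trends N80°E; the acute angle between them is β = 45°.
tan α = tan 11° × sin 45° = 0.1944 × 0.7071 = 0.1374
α = arctan(0.1374) = 7.83°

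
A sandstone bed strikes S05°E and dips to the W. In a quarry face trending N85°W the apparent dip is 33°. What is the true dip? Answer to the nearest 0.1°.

The section is 80° from the strike.
tan(true dip) = tan 33° / sin 80° = 0.6594
true dip = arctan 0.6594 = 33.40°

33.4°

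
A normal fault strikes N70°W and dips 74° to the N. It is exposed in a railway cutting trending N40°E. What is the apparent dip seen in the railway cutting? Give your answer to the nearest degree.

Angle between strike (N70°W) and section (N40°E): β = 70°.
tan α = tan 74° × sin 70° = 3.4874 × 0.9397 = 3.2771
α = arctan(3.2771) = 73.03°

73°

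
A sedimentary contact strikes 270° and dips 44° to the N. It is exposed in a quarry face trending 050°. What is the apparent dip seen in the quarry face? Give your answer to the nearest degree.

32°

The section lies 40° from the strike.
tan α = tan 44° × sin 40° = 0.9657 × 0.6428 = 0.6207
α = arctan(0.6207) = 31.83°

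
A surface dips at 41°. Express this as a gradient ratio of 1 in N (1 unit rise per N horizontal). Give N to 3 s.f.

1 : N means tan θ = 1/N, so N = 1/tan 41° = 1/0.8693

1 in 1.15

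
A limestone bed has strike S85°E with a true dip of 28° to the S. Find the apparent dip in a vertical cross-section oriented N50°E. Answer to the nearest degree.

The strike is S85°E and the section trends N50°E; the acute angle between them is β = 45°.
tan α = tan 28° × sin 45° = 0.5317 × 0.7071 = 0.3760
α = arctan(0.3760) = 20.61°

21°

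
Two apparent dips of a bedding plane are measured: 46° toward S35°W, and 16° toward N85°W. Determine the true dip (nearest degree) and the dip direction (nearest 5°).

true dip 47°, dip direction 200°

Represent each trace as a vector plunging at its apparent dip toward its trend (east-north-up frame): v₁ = (-0.398, -0.569, -0.719), v₂ = (-0.958, 0.084, -0.276).
n = v₁ × v₂ = (-0.217, -0.579, 0.578) (taken with n_z > 0).
True dip = arccos(n_z / |n|) = arccos(0.6830) = 46.9°.
Dip direction = azimuth of (n_x, n_y) = atan2(-0.217, -0.579) = 201°.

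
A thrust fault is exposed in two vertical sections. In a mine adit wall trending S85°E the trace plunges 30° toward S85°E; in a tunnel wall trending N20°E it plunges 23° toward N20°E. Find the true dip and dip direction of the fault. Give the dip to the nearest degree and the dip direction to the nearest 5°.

true dip 33°, dip direction 070°

The two traces are lines in the plane: v₁ = (sin 95°·cos 30°, cos 95°·cos 30°, −sin 30°), v₂ = (sin 20°·cos 23°, cos 20°·cos 23°, −sin 23°).
The plane normal is n = v₁ × v₂ ∝ (0.462, 0.180, 0.770).
tan δ = √(n_x²+n_y²)/n_z = 0.496/0.770, so δ = 32.8°.
The horizontal component of n points toward azimuth atan2(n_x, n_y) = 69°, the dip direction.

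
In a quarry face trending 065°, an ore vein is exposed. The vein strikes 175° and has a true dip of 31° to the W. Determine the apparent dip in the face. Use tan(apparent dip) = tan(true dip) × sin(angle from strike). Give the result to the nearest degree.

Angle between strike (175°) and section (065°): β = 70°.
tan α = tan 31° × sin 70° = 0.6009 × 0.9397 = 0.5646
α = arctan(0.5646) = 29.45°

29°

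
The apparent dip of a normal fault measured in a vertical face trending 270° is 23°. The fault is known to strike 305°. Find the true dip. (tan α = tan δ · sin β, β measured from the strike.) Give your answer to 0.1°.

36.5°

β = acute angle between strike 305° and section 270° = 35°.
tan(true dip) = tan 23° / sin 35° = 0.7400
true dip = arctan 0.7400 = 36.50°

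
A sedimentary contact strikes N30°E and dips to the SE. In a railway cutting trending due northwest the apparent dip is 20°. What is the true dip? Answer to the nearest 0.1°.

20.6°

The section is 75° from the strike.
tan δ = tan α / sin β = tan 20° / sin 75° = 0.3640 / 0.9659 = 0.3768
δ = arctan(0.3768) = 20.65°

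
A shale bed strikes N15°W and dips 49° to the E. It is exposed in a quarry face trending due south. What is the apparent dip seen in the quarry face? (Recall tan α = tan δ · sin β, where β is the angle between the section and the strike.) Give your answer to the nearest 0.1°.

Angle between strike (N15°W) and section (due south): β = 15°.
tan(apparent dip) = tan 49° · sin 15° = 0.2977
apparent dip = arctan 0.2977 = 16.58°

16.6°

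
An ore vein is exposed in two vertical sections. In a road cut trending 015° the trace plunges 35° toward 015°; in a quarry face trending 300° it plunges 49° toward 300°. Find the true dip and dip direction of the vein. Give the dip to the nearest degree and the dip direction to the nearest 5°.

true dip 51°, dip direction 320°

Each apparent-dip line lies in the plane. As unit vectors (x east, y north, z up), v₁ plunges 35°→015° and v₂ plunges 49°→300°.
Cross product v₁ × v₂ gives the pole to the plane: n ∝ (-0.409, 0.486, 0.519).
True dip = arccos(n_z / |n|) = arccos(0.6328) = 50.7°.
Dip direction = atan2(-0.409, 0.486) = 320° (azimuth of n's horizontal projection).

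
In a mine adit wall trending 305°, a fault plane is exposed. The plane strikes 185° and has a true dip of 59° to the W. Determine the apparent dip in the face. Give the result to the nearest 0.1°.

The section lies 60° from the strike.
tan α = tan 59° × sin 60° = 1.6643 × 0.8660 = 1.4413
α = arctan(1.4413) = 55.25°

55.2°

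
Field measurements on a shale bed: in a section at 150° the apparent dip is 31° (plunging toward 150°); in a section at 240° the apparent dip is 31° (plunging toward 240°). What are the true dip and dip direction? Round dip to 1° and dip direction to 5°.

Each apparent-dip line lies in the plane. As unit vectors (x east, y north, z up), v₁ plunges 31°→150° and v₂ plunges 31°→240°.
The plane normal is n = v₁ × v₂ ∝ (-0.162, -0.603, 0.735).
True dip = arccos(n_z / |n|) = arccos(0.7620) = 40.4°.
The horizontal component of n points toward azimuth atan2(n_x, n_y) = 195°, the dip direction.

true dip 40°, dip direction 195°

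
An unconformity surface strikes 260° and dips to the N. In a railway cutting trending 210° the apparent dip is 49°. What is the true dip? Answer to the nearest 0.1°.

The section is 50° from the strike.
tan(true dip) = tan 49° / sin 50° = 1.5017
δ = arctan(1.5017) = 56.34°

56.3°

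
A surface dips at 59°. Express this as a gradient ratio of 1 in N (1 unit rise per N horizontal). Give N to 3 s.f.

1 in 0.601

1 : N means tan θ = 1/N, so N = 1/tan 59° = 1/1.6643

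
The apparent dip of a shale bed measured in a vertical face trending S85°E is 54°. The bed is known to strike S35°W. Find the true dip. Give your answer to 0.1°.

57.8°

The section is 60° from the strike.
tan δ = tan α / sin β = tan 54° / sin 60° = 1.3764 / 0.8660 = 1.5893
δ = arctan(1.5893) = 57.82°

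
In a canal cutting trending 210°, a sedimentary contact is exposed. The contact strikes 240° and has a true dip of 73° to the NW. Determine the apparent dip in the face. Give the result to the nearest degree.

59°

The strike is 240° and the section trends 210°; the acute angle between them is β = 30°.
tan(apparent dip) = tan 73° · sin 30° = 1.6354
apparent dip = arctan 1.6354 = 58.56°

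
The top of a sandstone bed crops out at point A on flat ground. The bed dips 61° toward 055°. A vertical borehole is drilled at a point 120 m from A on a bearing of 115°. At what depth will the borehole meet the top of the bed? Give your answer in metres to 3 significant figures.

The hole lies 60° from the dip direction, so the down-dip offset is 120 × cos 60° = 60.00 m.
Depth = down-dip offset × tan(dip) = 60.00 × tan 61° = 60.00 × 1.8040
Depth = 108.24 m

108 m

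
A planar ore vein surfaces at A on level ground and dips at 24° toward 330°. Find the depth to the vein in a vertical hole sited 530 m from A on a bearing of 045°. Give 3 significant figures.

The hole lies 75° from the dip direction, so the down-dip offset is 530 × cos 75° = 137.17 m.
Depth = down-dip offset × tan(dip) = 137.17 × tan 24° = 137.17 × 0.4452
Depth = 61.07 m

61.1 m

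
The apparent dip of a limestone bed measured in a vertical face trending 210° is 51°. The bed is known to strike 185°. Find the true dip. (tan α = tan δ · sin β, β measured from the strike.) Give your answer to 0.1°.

71.1°

The section is 25° from the strike.
tan(true dip) = tan 51° / sin 25° = 2.9220
δ = arctan(2.9220) = 71.11°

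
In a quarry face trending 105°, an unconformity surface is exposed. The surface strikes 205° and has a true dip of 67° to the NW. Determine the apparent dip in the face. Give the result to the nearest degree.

67°

The section lies 80° from the strike.
tan(apparent dip) = tan 67° · sin 80° = 2.3201
apparent dip = arctan 2.3201 = 66.68°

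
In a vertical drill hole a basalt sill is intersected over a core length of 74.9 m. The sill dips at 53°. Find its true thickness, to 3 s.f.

True thickness t = h · cos(dip) = 74.9 × cos 53°
t = 74.9 × 0.6018 = 45.076 m

45.1 m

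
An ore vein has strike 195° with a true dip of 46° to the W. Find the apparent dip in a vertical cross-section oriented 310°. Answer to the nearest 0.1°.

Angle between strike (195°) and section (310°): β = 65°.
tan α = tan 46° × sin 65° = 1.0355 × 0.9063 = 0.9385
α = arctan(0.9385) = 43.18°

43.2°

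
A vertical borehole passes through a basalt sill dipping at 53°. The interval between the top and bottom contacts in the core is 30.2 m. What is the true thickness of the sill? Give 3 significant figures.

True thickness t = h · cos(dip) = 30.2 × cos 53°
t = 30.2 × 0.6018 = 18.175 m

18.2 m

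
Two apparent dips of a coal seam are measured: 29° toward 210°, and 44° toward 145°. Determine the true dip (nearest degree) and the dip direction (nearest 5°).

Each apparent-dip line lies in the plane. As unit vectors (x east, y north, z up), v₁ plunges 29°→210° and v₂ plunges 44°→145°.
n = v₁ × v₂ = (0.240, -0.504, 0.570) (taken with n_z > 0).
tan δ = √(n_x²+n_y²)/n_z = 0.558/0.570, so δ = 44.4°.
Dip direction = atan2(0.240, -0.504) = 154° (azimuth of n's horizontal projection).

true dip 44°, dip direction 155°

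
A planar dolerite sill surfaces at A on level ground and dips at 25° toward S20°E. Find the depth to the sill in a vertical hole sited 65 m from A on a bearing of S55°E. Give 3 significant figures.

The hole lies 35° from the dip direction, so the down-dip offset is 65 × cos 35° = 53.24 m.
Depth = down-dip offset × tan(dip) = 53.24 × tan 25° = 53.24 × 0.4663
Depth = 24.83 m

24.8 m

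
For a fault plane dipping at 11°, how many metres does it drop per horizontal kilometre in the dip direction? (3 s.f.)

194 m

drop per km = 1000 × tan 11° = 1000 × 0.1944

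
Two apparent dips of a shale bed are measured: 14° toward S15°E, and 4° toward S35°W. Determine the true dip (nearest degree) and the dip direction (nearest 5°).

true dip 15°, dip direction 140°

Each apparent-dip line lies in the plane. As unit vectors (x east, y north, z up), v₁ plunges 14°→S15°E and v₂ plunges 4°→S35°W.
The plane normal is n = v₁ × v₂ ∝ (0.132, -0.156, 0.741).
tan δ = √(n_x²+n_y²)/n_z = 0.205/0.741, so δ = 15.4°.
Dip direction = atan2(0.132, -0.156) = 140° (azimuth of n's horizontal projection).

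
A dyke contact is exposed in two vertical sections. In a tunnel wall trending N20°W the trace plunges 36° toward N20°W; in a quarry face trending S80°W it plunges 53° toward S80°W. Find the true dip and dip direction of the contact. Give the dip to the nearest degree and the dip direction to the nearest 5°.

Represent each trace as a vector plunging at its apparent dip toward its trend (east-north-up frame): v₁ = (-0.277, 0.760, -0.588), v₂ = (-0.593, -0.105, -0.799).
Cross product v₁ × v₂ gives the pole to the plane: n ∝ (-0.669, 0.127, 0.479).
Dip δ = arctan(|n_h|/n_z) = arctan(0.681/0.479) = 54.8°.
Dip direction = azimuth of (n_x, n_y) = atan2(-0.669, 0.127) = 281°.

true dip 55°, dip direction 280°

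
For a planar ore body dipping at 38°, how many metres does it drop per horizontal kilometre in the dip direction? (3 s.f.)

drop per km = 1000 × tan 38° = 1000 × 0.7813

781 m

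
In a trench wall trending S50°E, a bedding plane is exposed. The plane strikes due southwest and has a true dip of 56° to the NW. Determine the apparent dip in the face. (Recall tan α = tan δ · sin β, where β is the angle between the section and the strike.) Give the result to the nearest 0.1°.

55.9°

The strike is due southwest and the section trends S50°E; the acute angle between them is β = 85°.
tan(apparent dip) = tan 56° · sin 85° = 1.4769
α = arctan(1.4769) = 55.90°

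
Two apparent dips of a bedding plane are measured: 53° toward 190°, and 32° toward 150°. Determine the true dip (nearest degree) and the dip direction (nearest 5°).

The two traces are lines in the plane: v₁ = (sin 190°·cos 53°, cos 190°·cos 53°, −sin 53°), v₂ = (sin 150°·cos 32°, cos 150°·cos 32°, −sin 32°).
n = v₁ × v₂ = (-0.272, -0.394, 0.328) (taken with n_z > 0).
True dip = arccos(n_z / |n|) = arccos(0.5650) = 55.6°.
Dip direction = atan2(-0.272, -0.394) = 215° (azimuth of n's horizontal projection).

true dip 56°, dip direction 215°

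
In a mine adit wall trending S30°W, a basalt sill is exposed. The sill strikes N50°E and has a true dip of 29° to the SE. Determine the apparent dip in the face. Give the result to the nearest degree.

11°

The section lies 20° from the strike.
tan α = tan 29° × sin 20° = 0.5543 × 0.3420 = 0.1896
apparent dip = arctan 0.1896 = 10.74°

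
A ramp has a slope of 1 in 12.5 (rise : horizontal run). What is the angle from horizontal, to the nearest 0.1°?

4.6°

tan θ = 1/12.5 = 0.0800
θ = arctan(0.0800) = 4.57°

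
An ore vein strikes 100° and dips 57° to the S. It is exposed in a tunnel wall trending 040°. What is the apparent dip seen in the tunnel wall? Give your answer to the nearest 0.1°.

Angle between strike (100°) and section (040°): β = 60°.
tan α = tan 57° × sin 60° = 1.5399 × 0.8660 = 1.3336
apparent dip = arctan 1.3336 = 53.13°

53.1°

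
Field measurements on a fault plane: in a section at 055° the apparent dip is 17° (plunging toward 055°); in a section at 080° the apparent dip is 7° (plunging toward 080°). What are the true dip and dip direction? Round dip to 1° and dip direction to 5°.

true dip 25°, dip direction 005°

The two traces are lines in the plane: v₁ = (sin 55°·cos 17°, cos 55°·cos 17°, −sin 17°), v₂ = (sin 80°·cos 7°, cos 80°·cos 7°, −sin 7°).
n = v₁ × v₂ = (0.016, 0.190, 0.401) (taken with n_z > 0).
tan δ = √(n_x²+n_y²)/n_z = 0.191/0.401, so δ = 25.5°.
Dip direction = azimuth of (n_x, n_y) = atan2(0.016, 0.190) = 5°.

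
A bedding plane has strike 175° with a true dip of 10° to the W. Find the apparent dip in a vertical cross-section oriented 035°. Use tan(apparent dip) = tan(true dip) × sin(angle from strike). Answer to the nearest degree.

6°

The strike is 175° and the section trends 035°; the acute angle between them is β = 40°.
tan(apparent dip) = tan 10° · sin 40° = 0.1133
apparent dip = arctan 0.1133 = 6.47°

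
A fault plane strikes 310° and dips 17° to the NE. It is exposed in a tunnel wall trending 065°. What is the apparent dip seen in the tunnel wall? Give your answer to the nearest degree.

15°

The section lies 65° from the strike.
tan(apparent dip) = tan 17° · sin 65° = 0.2771
apparent dip = arctan 0.2771 = 15.49°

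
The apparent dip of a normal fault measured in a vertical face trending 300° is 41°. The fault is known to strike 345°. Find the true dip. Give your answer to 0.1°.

The section is 45° from the strike.
tan δ = tan α / sin β = tan 41° / sin 45° = 0.8693 / 0.7071 = 1.2294
true dip = arctan 1.2294 = 50.87°

50.9°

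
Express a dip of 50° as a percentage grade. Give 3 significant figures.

grade % = 100 × tan 50° = 100 × 1.1918

119%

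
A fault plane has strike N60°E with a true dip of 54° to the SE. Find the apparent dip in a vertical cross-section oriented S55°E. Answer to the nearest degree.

51°

The section lies 65° from the strike.
tan(apparent dip) = tan 54° · sin 65° = 1.2474
apparent dip = arctan 1.2474 = 51.28°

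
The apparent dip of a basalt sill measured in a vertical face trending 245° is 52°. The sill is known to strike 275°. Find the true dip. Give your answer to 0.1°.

β = acute angle between strike 275° and section 245° = 30°.
tan(true dip) = tan 52° / sin 30° = 2.5599
δ = arctan(2.5599) = 68.66°

68.7°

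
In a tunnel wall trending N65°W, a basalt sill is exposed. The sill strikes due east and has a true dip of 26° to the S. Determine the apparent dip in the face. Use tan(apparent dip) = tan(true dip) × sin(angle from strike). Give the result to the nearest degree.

12°

The strike is due east and the section trends N65°W; the acute angle between them is β = 25°.
tan α = tan 26° × sin 25° = 0.4877 × 0.4226 = 0.2061
α = arctan(0.2061) = 11.65°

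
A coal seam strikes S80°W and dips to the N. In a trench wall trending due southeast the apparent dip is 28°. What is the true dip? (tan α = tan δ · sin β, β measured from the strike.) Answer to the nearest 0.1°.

β = acute angle between strike S80°W and section due southeast = 55°.
tan δ = tan α / sin β = tan 28° / sin 55° = 0.5317 / 0.8192 = 0.6491
δ = arctan(0.6491) = 32.99°

33.0°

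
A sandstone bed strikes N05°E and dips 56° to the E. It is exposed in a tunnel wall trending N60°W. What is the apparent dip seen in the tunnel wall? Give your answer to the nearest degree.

53°

Angle between strike (N05°E) and section (N60°W): β = 65°.
tan α = tan 56° × sin 65° = 1.4826 × 0.9063 = 1.3437
α = arctan(1.3437) = 53.34°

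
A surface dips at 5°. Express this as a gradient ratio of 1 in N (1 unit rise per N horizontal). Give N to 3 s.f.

1 in 11.4

1 : N means tan θ = 1/N, so N = 1/tan 5° = 1/0.0875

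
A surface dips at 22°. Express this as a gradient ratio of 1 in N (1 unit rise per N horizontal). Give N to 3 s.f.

1 in 2.48

1 : N means tan θ = 1/N, so N = 1/tan 22° = 1/0.4040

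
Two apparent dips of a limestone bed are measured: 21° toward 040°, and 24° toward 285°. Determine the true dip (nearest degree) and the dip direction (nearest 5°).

Each apparent-dip line lies in the plane. As unit vectors (x east, y north, z up), v₁ plunges 21°→040° and v₂ plunges 24°→285°.
The plane normal is n = v₁ × v₂ ∝ (-0.206, 0.560, 0.773).
Dip δ = arctan(|n_h|/n_z) = arctan(0.597/0.773) = 37.7°.
Dip direction = azimuth of (n_x, n_y) = atan2(-0.206, 0.560) = 340°.

true dip 38°, dip direction 340°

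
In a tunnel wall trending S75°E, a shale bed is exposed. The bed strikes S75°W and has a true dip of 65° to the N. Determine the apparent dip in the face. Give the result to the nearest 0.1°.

Angle between strike (S75°W) and section (S75°E): β = 30°.
tan α = tan 65° × sin 30° = 2.1445 × 0.5000 = 1.0723
apparent dip = arctan 1.0723 = 47.00°

47.0°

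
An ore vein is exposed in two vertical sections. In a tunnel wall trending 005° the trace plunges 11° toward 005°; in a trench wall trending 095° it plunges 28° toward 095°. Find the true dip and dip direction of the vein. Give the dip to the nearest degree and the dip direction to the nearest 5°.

true dip 30°, dip direction 075°

Each apparent-dip line lies in the plane. As unit vectors (x east, y north, z up), v₁ plunges 11°→005° and v₂ plunges 28°→095°.
The plane normal is n = v₁ × v₂ ∝ (0.474, 0.128, 0.867).
Dip δ = arctan(|n_h|/n_z) = arctan(0.491/0.867) = 29.5°.
Dip direction = azimuth of (n_x, n_y) = atan2(0.474, 0.128) = 75°.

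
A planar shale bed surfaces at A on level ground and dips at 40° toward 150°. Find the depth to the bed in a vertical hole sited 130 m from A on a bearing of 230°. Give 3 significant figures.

18.9 m

The hole lies 80° from the dip direction, so the down-dip offset is 130 × cos 80° = 22.57 m.
Depth = down-dip offset × tan(dip) = 22.57 × tan 40° = 22.57 × 0.8391
Depth = 18.94 m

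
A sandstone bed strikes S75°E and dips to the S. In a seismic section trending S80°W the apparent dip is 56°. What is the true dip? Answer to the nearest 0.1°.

The section is 25° from the strike.
tan(true dip) = tan 56° / sin 25° = 3.5080
δ = arctan(3.5080) = 74.09°

74.1°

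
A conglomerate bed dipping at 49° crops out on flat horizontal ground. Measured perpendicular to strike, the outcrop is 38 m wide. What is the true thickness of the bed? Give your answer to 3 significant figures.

28.7 m

True thickness t = w · sin(dip) = 38 × sin 49°
t = 38 × 0.7547 = 28.679 m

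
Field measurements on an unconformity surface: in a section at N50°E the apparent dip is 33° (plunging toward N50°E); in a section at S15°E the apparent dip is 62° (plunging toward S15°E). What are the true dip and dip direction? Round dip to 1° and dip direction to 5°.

Represent each trace as a vector plunging at its apparent dip toward its trend (east-north-up frame): v₁ = (0.642, 0.539, -0.545), v₂ = (0.122, -0.453, -0.883).
n = v₁ × v₂ = (0.723, -0.501, 0.357) (taken with n_z > 0).
Dip δ = arctan(|n_h|/n_z) = arctan(0.880/0.357) = 67.9°.
Dip direction = azimuth of (n_x, n_y) = atan2(0.723, -0.501) = 125°.

true dip 68°, dip direction 125°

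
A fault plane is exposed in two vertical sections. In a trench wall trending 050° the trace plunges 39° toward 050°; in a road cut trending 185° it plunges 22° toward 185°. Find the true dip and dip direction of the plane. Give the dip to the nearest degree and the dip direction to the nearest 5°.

Each apparent-dip line lies in the plane. As unit vectors (x east, y north, z up), v₁ plunges 39°→050° and v₂ plunges 22°→185°.
n = v₁ × v₂ = (0.768, -0.274, 0.510) (taken with n_z > 0).
Dip δ = arctan(|n_h|/n_z) = arctan(0.816/0.510) = 58.0°.
Dip direction = atan2(0.768, -0.274) = 110° (azimuth of n's horizontal projection).

true dip 58°, dip direction 110°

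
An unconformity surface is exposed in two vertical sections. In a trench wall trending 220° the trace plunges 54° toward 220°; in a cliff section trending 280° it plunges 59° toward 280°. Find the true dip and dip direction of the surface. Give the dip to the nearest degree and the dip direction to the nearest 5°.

true dip 61°, dip direction 260°

The two traces are lines in the plane: v₁ = (sin 220°·cos 54°, cos 220°·cos 54°, −sin 54°), v₂ = (sin 280°·cos 59°, cos 280°·cos 59°, −sin 59°).
The plane normal is n = v₁ × v₂ ∝ (-0.458, -0.086, 0.262).
tan δ = √(n_x²+n_y²)/n_z = 0.466/0.262, so δ = 60.7°.
Dip direction = atan2(-0.458, -0.086) = 259° (azimuth of n's horizontal projection).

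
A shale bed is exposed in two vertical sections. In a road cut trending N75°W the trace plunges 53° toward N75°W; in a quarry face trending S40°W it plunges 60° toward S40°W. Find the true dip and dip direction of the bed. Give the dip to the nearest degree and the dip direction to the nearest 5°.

true dip 62°, dip direction 240°

Represent each trace as a vector plunging at its apparent dip toward its trend (east-north-up frame): v₁ = (-0.581, 0.156, -0.799), v₂ = (-0.321, -0.383, -0.866).
The plane normal is n = v₁ × v₂ ∝ (-0.441, -0.247, 0.273).
True dip = arccos(n_z / |n|) = arccos(0.4751) = 61.6°.
The horizontal component of n points toward azimuth atan2(n_x, n_y) = 241°, the dip direction.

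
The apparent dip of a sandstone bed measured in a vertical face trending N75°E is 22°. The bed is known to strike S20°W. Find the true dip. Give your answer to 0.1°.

The section is 55° from the strike.
tan δ = tan α / sin β = tan 22° / sin 55° = 0.4040 / 0.8192 = 0.4932
δ = arctan(0.4932) = 26.25°

26.3°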